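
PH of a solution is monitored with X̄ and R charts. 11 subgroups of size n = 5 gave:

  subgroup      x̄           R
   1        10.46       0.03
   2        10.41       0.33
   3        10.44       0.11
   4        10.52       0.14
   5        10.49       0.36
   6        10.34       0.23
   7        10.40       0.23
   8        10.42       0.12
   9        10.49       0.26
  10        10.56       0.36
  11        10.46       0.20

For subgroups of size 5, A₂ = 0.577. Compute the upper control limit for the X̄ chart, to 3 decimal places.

10.578

X̄̄ = (10.46 + 10.41 + 10.44 + 10.52 + 10.49 + 10.34 + 10.40 + 10.42 + 10.49 + 10.56 + 10.46) / 11 = 114.9900 / 11 = 10.4536
R̄ = (0.03 + 0.33 + 0.11 + 0.14 + 0.36 + 0.23 + 0.23 + 0.12 + 0.26 + 0.36 + 0.20) / 11 = 2.3700 / 11 = 0.2155
UCL = X̄̄ + A₂·R̄ = 10.4536 + 0.577 × 0.2155 = 10.5780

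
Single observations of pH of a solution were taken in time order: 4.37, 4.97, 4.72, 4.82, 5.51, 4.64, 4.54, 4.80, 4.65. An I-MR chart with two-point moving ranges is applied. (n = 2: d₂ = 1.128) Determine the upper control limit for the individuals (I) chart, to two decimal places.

5.78

X̄ = (4.37 + 4.97 + 4.72 + 4.82 + 5.51 + 4.64 + 4.54 + 4.80 + 4.65) / 9 = 4.7800
Moving ranges: 0.60, 0.25, 0.10, 0.69, 0.87, 0.10, 0.26, 0.15; M̄R̄ = 3.0200 / 8 = 0.3775
UCL = X̄ + 3·M̄R̄/d₂ = 4.7800 + 3 × 0.3775 / 1.128 = 5.7840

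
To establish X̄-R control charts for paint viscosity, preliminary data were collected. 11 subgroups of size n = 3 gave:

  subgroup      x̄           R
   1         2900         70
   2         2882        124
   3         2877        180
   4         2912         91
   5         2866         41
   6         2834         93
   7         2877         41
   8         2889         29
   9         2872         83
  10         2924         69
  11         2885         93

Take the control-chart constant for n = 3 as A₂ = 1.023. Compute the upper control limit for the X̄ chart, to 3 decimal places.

2968.457

X̄̄ = (2900 + 2882 + 2877 + 2912 + 2866 + 2834 + 2877 + 2889 + 2872 + 2924 + 2885) / 11 = 31718.0000 / 11 = 2883.4545
R̄ = (70 + 124 + 180 + 91 + 41 + 93 + 41 + 29 + 83 + 69 + 93) / 11 = 914.0000 / 11 = 83.0909
UCL = X̄̄ + A₂·R̄ = 2883.4545 + 1.023 × 83.0909 = 2968.4565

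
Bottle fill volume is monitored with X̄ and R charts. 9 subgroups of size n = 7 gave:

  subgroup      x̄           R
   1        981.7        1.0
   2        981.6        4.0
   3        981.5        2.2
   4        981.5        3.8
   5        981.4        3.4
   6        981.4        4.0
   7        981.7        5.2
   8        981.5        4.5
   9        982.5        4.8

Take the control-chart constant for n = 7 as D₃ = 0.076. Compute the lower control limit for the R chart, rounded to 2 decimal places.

0.28

R̄ = (1.0 + 4.0 + 2.2 + 3.8 + 3.4 + 4.0 + 5.2 + 4.5 + 4.8) / 9 = 32.9000 / 9 = 3.6556
LCL_R = D₃·R̄ = 0.076 × 3.6556 = 0.2778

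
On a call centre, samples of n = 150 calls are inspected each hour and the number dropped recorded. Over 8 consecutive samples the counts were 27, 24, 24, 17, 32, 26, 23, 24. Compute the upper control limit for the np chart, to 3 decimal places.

p̄ = Σdᵢ / (k·n) = 197 / (8 × 150) = 0.16417
UCL = np̄ + 3·√(np̄(1−p̄)) = 24.6250 + 3 × √(24.6250×0.83583) = 24.6250 + 3 × 4.5368 = 38.2353

38.235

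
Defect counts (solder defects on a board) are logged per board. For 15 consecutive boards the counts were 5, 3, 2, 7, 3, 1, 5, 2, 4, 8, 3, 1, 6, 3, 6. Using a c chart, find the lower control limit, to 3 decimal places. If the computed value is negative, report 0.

c̄ = (5 + 3 + 2 + 7 + 3 + 1 + 5 + 2 + 4 + 8 + 3 + 1 + 6 + 3 + 6) / 15 = 59 / 15 = 3.9333
LCL = c̄ − 3√c̄ = 3.9333 − 3 × 1.9833 = -2.0165 → 0 (cannot be negative)

0.000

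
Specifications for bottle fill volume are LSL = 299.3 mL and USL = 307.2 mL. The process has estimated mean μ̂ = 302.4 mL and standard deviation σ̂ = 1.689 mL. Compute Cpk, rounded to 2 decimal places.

Cpu = (USL − μ̂) / (3σ̂) = (307.2 − 302.4) / (3 × 1.689) = 0.9473; Cpl = (μ̂ − LSL) / (3σ̂) = (302.4 − 299.3) / (3 × 1.689) = 0.6118; Cpk = min(Cpu, Cpl) = 0.6118

0.61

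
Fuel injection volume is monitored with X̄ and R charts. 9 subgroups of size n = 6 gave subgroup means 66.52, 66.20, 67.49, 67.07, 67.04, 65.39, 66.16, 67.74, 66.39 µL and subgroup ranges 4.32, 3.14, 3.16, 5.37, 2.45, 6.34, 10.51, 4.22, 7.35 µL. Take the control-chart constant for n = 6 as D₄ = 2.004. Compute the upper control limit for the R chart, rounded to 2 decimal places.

R̄ = (4.32 + 3.14 + 3.16 + 5.37 + 2.45 + 6.34 + 10.51 + 4.22 + 7.35) / 9 = 46.8600 / 9 = 5.2067
UCL_R = D₄·R̄ = 2.004 × 5.2067 = 10.4342

10.43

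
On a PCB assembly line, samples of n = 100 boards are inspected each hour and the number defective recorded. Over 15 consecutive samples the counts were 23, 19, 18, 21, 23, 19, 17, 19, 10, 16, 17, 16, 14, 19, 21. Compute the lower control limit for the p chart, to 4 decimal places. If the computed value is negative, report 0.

0.0657

p̄ = Σdᵢ / (k·n) = 272 / (15 × 100) = 0.18133
LCL = p̄ − 3·√(p̄(1−p̄)/n) = 0.18133 − 3 × 0.03853 = 0.06575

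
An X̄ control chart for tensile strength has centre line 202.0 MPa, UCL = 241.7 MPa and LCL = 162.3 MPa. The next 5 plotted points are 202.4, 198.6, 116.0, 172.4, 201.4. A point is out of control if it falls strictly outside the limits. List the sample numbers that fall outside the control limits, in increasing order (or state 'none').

Compare each point to [162.3, 241.7]: sample 3 = 116.0 < LCL.

3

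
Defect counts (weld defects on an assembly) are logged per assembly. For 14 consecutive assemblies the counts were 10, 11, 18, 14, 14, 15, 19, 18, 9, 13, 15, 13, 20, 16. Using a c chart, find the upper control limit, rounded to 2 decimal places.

26.12

c̄ = (10 + 11 + 18 + 14 + 14 + 15 + 19 + 18 + 9 + 13 + 15 + 13 + 20 + 16) / 14 = 205 / 14 = 14.6429
UCL = c̄ + 3√c̄ = 14.6429 + 3 × √14.6429 = 14.6429 + 3 × 3.8266 = 26.1227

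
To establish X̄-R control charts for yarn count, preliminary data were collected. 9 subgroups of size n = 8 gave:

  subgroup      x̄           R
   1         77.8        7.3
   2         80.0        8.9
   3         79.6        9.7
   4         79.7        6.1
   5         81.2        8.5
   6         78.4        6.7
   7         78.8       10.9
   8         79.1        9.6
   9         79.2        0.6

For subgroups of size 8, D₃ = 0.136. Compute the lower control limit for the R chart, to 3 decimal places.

R̄ = (7.3 + 8.9 + 9.7 + 6.1 + 8.5 + 6.7 + 10.9 + 9.6 + 0.6) / 9 = 68.3000 / 9 = 7.5889
LCL_R = D₃·R̄ = 0.136 × 7.5889 = 1.0321

1.032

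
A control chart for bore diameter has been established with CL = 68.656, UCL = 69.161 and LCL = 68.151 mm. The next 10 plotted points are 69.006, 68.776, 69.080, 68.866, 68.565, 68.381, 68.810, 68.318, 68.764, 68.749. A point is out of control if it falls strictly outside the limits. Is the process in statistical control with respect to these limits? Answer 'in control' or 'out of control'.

in control

All 10 points lie within [68.151, 69.161].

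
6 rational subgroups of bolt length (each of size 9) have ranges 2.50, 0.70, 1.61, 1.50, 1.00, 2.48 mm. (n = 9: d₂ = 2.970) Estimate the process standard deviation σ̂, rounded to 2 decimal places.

0.55

R̄ = (2.50 + 0.70 + 1.61 + 1.50 + 1.00 + 2.48) / 6 = 1.6317
σ̂ = R̄ / d₂ = 1.6317 / 2.970 = 0.5494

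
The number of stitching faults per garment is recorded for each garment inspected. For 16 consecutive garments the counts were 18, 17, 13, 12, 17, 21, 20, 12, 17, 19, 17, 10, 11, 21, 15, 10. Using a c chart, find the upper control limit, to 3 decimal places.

27.484

c̄ = (18 + 17 + 13 + 12 + 17 + 21 + 20 + 12 + 17 + 19 + 17 + 10 + 11 + 21 + 15 + 10) / 16 = 250 / 16 = 15.6250
UCL = c̄ + 3√c̄ = 15.6250 + 3 × √15.6250 = 15.6250 + 3 × 3.9528 = 27.4835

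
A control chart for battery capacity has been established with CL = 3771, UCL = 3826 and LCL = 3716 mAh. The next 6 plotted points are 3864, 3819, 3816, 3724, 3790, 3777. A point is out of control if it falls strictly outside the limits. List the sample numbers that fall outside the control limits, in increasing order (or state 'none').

Compare each point to [3716, 3826]: sample 1 = 3864 > UCL.

1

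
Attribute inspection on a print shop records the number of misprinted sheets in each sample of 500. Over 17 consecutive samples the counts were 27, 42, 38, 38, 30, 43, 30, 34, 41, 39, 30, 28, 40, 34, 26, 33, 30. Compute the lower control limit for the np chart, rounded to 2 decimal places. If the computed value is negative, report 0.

p̄ = Σdᵢ / (k·n) = 583 / (17 × 500) = 0.06859
LCL = np̄ − 3·√(np̄(1−p̄)) = 34.2941 − 3 × 5.6517 = 17.3390

17.34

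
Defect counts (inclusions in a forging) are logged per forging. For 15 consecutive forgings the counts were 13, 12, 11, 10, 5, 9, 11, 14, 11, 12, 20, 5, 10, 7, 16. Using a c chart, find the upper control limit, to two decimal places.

c̄ = (13 + 12 + 11 + 10 + 5 + 9 + 11 + 14 + 11 + 12 + 20 + 5 + 10 + 7 + 16) / 15 = 166 / 15 = 11.0667
UCL = c̄ + 3√c̄ = 11.0667 + 3 × √11.0667 = 11.0667 + 3 × 3.3267 = 21.0466

21.05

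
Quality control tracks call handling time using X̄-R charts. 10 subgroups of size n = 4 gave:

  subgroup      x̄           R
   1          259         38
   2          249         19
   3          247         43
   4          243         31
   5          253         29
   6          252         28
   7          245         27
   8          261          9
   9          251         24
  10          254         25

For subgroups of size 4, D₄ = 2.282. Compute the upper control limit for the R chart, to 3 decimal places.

R̄ = (38 + 19 + 43 + 31 + 29 + 28 + 27 + 9 + 24 + 25) / 10 = 273.0000 / 10 = 27.3000
UCL_R = D₄·R̄ = 2.282 × 27.3000 = 62.2986

62.299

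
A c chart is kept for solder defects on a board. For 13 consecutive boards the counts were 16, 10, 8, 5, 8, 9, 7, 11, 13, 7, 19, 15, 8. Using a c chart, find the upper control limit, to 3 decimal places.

20.165

c̄ = (16 + 10 + 8 + 5 + 8 + 9 + 7 + 11 + 13 + 7 + 19 + 15 + 8) / 13 = 136 / 13 = 10.4615
UCL = c̄ + 3√c̄ = 10.4615 + 3 × √10.4615 = 10.4615 + 3 × 3.2344 = 20.1648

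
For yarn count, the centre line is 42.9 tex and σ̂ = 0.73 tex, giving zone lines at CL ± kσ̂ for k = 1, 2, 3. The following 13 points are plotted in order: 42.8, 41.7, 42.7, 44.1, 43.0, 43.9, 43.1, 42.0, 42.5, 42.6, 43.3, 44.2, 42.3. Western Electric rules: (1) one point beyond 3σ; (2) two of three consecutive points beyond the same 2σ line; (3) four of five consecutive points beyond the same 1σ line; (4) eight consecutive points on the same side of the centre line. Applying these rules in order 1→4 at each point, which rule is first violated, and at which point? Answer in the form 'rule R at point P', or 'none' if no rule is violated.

Zone of each point (C = within 1σ̂, B = 1σ̂–2σ̂, A = 2σ̂–3σ̂, * = beyond 3σ̂; sign = side of CL): 1:-C, 2:-B, 3:-C, 4:+B, 5:+C, 6:+B, 7:+C, 8:-B, 9:-C, 10:-C, 11:+C, 12:+B, 13:-C
No rule fires across all 13 points.

none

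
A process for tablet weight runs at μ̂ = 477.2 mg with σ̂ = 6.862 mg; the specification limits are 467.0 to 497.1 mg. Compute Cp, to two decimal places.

Cp = (USL − LSL) / (6σ̂) = (497.1 − 467.0) / (6 × 6.862) = 30.1000 / 41.1720 = 0.7311

0.73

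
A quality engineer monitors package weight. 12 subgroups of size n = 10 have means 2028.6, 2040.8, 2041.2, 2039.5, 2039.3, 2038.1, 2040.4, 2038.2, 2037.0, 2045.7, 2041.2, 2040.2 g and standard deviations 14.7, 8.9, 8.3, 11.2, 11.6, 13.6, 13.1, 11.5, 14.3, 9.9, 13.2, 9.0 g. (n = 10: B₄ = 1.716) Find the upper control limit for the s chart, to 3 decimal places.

s̄ = (14.7 + 8.9 + 8.3 + 11.2 + 11.6 + 13.6 + 13.1 + 11.5 + 14.3 + 9.9 + 13.2 + 9.0) / 12 = 11.6083
UCL_s = B₄·s̄ = 1.716 × 11.6083 = 19.9199

19.920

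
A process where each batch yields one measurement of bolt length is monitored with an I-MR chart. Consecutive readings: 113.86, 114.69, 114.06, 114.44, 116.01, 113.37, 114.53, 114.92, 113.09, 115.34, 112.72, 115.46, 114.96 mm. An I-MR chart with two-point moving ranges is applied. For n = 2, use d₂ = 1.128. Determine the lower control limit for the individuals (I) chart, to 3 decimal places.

110.532

X̄ = (113.86 + 114.69 + 114.06 + 114.44 + 116.01 + 113.37 + 114.53 + 114.92 + 113.09 + 115.34 + 112.72 + 115.46 + 114.96) / 13 = 114.4192
Moving ranges: 0.83, 0.63, 0.38, 1.57, 2.64, 1.16, 0.39, 1.83, 2.25, 2.62, 2.74, 0.50; M̄R̄ = 17.5400 / 12 = 1.4617
LCL = X̄ − 3·M̄R̄/d₂ = 114.4192 − 3 × 1.4617 / 1.128 = 110.5318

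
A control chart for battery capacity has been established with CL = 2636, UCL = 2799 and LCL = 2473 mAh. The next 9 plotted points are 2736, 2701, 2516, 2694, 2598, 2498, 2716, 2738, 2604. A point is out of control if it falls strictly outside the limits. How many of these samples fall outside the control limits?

All 9 points lie within [2473, 2799].

0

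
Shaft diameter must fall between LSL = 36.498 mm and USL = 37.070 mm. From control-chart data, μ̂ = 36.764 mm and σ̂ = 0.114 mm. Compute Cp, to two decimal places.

0.84

Cp = (USL − LSL) / (6σ̂) = (37.070 − 36.498) / (6 × 0.114) = 0.5720 / 0.6840 = 0.8363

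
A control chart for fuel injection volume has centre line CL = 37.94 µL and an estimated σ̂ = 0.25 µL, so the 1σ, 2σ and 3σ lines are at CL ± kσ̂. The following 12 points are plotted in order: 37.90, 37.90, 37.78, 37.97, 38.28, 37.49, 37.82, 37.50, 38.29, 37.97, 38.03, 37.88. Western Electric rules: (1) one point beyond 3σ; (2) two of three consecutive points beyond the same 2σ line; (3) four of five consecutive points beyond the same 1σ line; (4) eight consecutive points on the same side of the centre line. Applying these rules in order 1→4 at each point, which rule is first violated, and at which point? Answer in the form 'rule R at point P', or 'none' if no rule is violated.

Zone of each point (C = within 1σ̂, B = 1σ̂–2σ̂, A = 2σ̂–3σ̂, * = beyond 3σ̂; sign = side of CL): 1:-C, 2:-C, 3:-C, 4:+C, 5:+B, 6:-B, 7:-C, 8:-B, 9:+B, 10:+C, 11:+C, 12:-C
No rule fires across all 12 points.

none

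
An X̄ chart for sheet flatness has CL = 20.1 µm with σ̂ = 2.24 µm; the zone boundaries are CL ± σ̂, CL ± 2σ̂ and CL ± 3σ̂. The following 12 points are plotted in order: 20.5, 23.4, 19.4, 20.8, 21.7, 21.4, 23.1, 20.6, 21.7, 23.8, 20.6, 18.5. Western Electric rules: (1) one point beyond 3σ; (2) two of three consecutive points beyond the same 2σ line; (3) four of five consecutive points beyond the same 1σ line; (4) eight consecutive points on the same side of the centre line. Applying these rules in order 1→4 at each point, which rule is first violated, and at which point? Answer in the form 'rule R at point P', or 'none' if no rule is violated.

Zone of each point (C = within 1σ̂, B = 1σ̂–2σ̂, A = 2σ̂–3σ̂, * = beyond 3σ̂; sign = side of CL): 1:+C, 2:+B, 3:-C, 4:+C, 5:+C, 6:+C, 7:+B, 8:+C, 9:+C, 10:+B, 11:+C, 12:-C
Rule 4 (eight consecutive points on the same side of the centre line) is satisfied at point 11.

rule 4 at point 11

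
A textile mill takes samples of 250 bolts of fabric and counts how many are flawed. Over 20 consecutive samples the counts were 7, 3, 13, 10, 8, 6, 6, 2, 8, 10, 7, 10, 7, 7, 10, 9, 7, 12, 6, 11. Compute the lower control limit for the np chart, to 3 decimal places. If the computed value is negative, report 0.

p̄ = Σdᵢ / (k·n) = 159 / (20 × 250) = 0.03180
LCL = np̄ − 3·√(np̄(1−p̄)) = 7.9500 − 3 × 2.7744 = -0.3731 → 0 (negative, so LCL = 0)

0.000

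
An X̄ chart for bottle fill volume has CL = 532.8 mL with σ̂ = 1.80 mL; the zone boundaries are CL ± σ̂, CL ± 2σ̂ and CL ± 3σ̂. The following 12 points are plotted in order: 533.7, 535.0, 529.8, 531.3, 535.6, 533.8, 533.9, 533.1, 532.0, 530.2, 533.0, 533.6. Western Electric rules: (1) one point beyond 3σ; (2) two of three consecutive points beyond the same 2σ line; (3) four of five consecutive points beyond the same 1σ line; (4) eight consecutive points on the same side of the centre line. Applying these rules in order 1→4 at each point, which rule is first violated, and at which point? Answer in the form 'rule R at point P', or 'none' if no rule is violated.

none

Zone of each point (C = within 1σ̂, B = 1σ̂–2σ̂, A = 2σ̂–3σ̂, * = beyond 3σ̂; sign = side of CL): 1:+C, 2:+B, 3:-B, 4:-C, 5:+B, 6:+C, 7:+C, 8:+C, 9:-C, 10:-B, 11:+C, 12:+C
No rule fires across all 12 points.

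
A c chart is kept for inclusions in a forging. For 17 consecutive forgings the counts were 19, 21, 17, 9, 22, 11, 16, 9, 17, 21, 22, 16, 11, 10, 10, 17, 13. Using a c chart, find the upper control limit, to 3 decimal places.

c̄ = (19 + 21 + 17 + 9 + 22 + 11 + 16 + 9 + 17 + 21 + 22 + 16 + 11 + 10 + 10 + 17 + 13) / 17 = 261 / 17 = 15.3529
UCL = c̄ + 3√c̄ = 15.3529 + 3 × √15.3529 = 15.3529 + 3 × 3.9183 = 27.1078

27.108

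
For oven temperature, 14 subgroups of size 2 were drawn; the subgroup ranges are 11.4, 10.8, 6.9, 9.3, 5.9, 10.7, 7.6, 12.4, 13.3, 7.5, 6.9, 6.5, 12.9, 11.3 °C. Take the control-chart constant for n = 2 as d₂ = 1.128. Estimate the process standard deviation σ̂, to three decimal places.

8.447

R̄ = (11.4 + 10.8 + 6.9 + 9.3 + 5.9 + 10.7 + 7.6 + 12.4 + 13.3 + 7.5 + 6.9 + 6.5 + 12.9 + 11.3) / 14 = 9.5286
σ̂ = R̄ / d₂ = 9.5286 / 1.128 = 8.4473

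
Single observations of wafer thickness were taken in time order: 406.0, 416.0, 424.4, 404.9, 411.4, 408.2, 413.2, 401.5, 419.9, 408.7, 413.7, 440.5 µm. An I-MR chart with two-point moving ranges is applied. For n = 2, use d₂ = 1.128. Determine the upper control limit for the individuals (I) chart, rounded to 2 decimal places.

X̄ = (406.0 + 416.0 + 424.4 + 404.9 + 411.4 + 408.2 + 413.2 + 401.5 + 419.9 + 408.7 + 413.7 + 440.5) / 12 = 414.0333
Moving ranges: 10.0, 8.4, 19.5, 6.5, 3.2, 5.0, 11.7, 18.4, 11.2, 5.0, 26.8; M̄R̄ = 125.7000 / 11 = 11.4273
UCL = X̄ + 3·M̄R̄/d₂ = 414.0333 + 3 × 11.4273 / 1.128 = 444.4250

444.43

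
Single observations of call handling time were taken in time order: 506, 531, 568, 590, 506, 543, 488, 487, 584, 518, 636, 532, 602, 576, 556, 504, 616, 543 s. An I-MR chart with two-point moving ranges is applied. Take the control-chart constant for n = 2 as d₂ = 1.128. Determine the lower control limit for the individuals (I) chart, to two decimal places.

X̄ = (506 + 531 + 568 + 590 + 506 + 543 + 488 + 487 + 584 + 518 + 636 + 532 + 602 + 576 + 556 + 504 + 616 + 543) / 18 = 549.2222
Moving ranges: 25, 37, 22, 84, 37, 55, 1, 97, 66, 118, 104, 70, 26, 20, 52, 112, 73; M̄R̄ = 999.0000 / 17 = 58.7647
LCL = X̄ − 3·M̄R̄/d₂ = 549.2222 − 3 × 58.7647 / 1.128 = 392.9331

392.93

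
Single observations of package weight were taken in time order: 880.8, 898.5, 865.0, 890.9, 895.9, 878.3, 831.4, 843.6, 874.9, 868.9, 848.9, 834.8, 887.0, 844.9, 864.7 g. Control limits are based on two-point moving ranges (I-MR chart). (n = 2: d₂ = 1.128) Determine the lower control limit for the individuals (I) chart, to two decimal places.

X̄ = (880.8 + 898.5 + 865.0 + 890.9 + 895.9 + 878.3 + 831.4 + 843.6 + 874.9 + 868.9 + 848.9 + 834.8 + 887.0 + 844.9 + 864.7) / 15 = 867.2333
Moving ranges: 17.7, 33.5, 25.9, 5.0, 17.6, 46.9, 12.2, 31.3, 6.0, 20.0, 14.1, 52.2, 42.1, 19.8; M̄R̄ = 344.3000 / 14 = 24.5929
LCL = X̄ − 3·M̄R̄/d₂ = 867.2333 − 3 × 24.5929 / 1.128 = 801.8268

801.83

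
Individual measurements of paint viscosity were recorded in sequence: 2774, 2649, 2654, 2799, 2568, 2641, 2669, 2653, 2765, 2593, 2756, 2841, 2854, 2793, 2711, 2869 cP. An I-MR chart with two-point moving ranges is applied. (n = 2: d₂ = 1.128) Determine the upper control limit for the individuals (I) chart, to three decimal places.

2984.773

X̄ = (2774 + 2649 + 2654 + 2799 + 2568 + 2641 + 2669 + 2653 + 2765 + 2593 + 2756 + 2841 + 2854 + 2793 + 2711 + 2869) / 16 = 2724.3125
Moving ranges: 125, 5, 145, 231, 73, 28, 16, 112, 172, 163, 85, 13, 61, 82, 158; M̄R̄ = 1469.0000 / 15 = 97.9333
UCL = X̄ + 3·M̄R̄/d₂ = 2724.3125 + 3 × 97.9333 / 1.128 = 2984.7735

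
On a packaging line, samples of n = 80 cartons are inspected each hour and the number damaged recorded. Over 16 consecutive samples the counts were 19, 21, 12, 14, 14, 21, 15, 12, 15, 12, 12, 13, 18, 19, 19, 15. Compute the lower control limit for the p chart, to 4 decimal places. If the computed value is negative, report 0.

p̄ = Σdᵢ / (k·n) = 251 / (16 × 80) = 0.19609
LCL = p̄ − 3·√(p̄(1−p̄)/n) = 0.19609 − 3 × 0.04439 = 0.06292

0.0629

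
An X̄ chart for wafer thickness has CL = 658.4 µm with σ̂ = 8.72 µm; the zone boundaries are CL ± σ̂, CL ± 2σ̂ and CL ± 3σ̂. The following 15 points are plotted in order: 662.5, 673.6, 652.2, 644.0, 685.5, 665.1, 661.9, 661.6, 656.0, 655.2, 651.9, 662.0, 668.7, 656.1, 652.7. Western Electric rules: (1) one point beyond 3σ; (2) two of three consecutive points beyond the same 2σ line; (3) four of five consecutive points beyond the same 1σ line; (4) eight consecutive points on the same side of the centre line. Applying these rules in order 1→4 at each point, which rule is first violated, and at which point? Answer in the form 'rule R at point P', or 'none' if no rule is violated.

Zone of each point (C = within 1σ̂, B = 1σ̂–2σ̂, A = 2σ̂–3σ̂, * = beyond 3σ̂; sign = side of CL): 1:+C, 2:+B, 3:-C, 4:-B, 5:+*, 6:+C, 7:+C, 8:+C, 9:-C, 10:-C, 11:-C, 12:+C, 13:+B, 14:-C, 15:-C
Rule 1 (one point beyond the 3σ limits) is satisfied at point 5.

rule 1 at point 5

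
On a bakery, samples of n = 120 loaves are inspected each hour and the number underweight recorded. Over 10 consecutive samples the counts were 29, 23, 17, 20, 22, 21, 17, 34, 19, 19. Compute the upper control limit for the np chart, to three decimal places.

p̄ = Σdᵢ / (k·n) = 221 / (10 × 120) = 0.18417
UCL = np̄ + 3·√(np̄(1−p̄)) = 22.1000 + 3 × √(22.1000×0.81583) = 22.1000 + 3 × 4.2462 = 34.8385

34.838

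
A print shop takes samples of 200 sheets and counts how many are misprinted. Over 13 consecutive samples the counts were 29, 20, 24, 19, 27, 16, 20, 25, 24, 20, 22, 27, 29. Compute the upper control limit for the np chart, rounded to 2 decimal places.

p̄ = Σdᵢ / (k·n) = 302 / (13 × 200) = 0.11615
UCL = np̄ + 3·√(np̄(1−p̄)) = 23.2308 + 3 × √(23.2308×0.88385) = 23.2308 + 3 × 4.5313 = 36.8246

36.82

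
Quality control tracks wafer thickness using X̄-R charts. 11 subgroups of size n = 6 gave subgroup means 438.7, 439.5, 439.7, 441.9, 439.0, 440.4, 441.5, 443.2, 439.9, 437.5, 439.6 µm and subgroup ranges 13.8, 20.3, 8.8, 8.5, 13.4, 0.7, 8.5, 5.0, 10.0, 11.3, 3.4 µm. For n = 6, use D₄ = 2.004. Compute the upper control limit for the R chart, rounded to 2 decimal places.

R̄ = (13.8 + 20.3 + 8.8 + 8.5 + 13.4 + 0.7 + 8.5 + 5.0 + 10.0 + 11.3 + 3.4) / 11 = 103.7000 / 11 = 9.4273
UCL_R = D₄·R̄ = 2.004 × 9.4273 = 18.8923

18.89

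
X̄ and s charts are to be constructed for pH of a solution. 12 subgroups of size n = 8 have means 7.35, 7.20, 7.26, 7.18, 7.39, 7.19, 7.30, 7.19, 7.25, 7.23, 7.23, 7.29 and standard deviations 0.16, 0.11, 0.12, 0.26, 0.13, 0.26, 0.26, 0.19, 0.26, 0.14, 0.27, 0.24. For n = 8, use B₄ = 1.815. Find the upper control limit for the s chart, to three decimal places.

0.363

s̄ = (0.16 + 0.11 + 0.12 + 0.26 + 0.13 + 0.26 + 0.26 + 0.19 + 0.26 + 0.14 + 0.27 + 0.24) / 12 = 0.2000
UCL_s = B₄·s̄ = 1.815 × 0.2000 = 0.3630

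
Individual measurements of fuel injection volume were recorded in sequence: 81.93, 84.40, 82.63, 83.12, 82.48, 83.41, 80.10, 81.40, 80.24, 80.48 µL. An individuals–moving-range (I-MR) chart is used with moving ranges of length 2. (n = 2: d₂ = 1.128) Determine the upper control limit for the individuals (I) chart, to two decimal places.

85.66

X̄ = (81.93 + 84.40 + 82.63 + 83.12 + 82.48 + 83.41 + 80.10 + 81.40 + 80.24 + 80.48) / 10 = 82.0190
Moving ranges: 2.47, 1.77, 0.49, 0.64, 0.93, 3.31, 1.30, 1.16, 0.24; M̄R̄ = 12.3100 / 9 = 1.3678
UCL = X̄ + 3·M̄R̄/d₂ = 82.0190 + 3 × 1.3678 / 1.128 = 85.6567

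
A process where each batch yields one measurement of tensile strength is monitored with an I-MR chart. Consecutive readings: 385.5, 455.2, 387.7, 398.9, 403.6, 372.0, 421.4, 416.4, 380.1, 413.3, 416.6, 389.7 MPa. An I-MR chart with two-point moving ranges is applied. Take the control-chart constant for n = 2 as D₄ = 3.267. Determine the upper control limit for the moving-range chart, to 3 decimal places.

Moving ranges: 69.7, 67.5, 11.2, 4.7, 31.6, 49.4, 5.0, 36.3, 33.2, 3.3, 26.9; M̄R̄ = 338.8000 / 11 = 30.8000
UCL_MR = D₄·M̄R̄ = 3.267 × 30.8000 = 100.6236

100.624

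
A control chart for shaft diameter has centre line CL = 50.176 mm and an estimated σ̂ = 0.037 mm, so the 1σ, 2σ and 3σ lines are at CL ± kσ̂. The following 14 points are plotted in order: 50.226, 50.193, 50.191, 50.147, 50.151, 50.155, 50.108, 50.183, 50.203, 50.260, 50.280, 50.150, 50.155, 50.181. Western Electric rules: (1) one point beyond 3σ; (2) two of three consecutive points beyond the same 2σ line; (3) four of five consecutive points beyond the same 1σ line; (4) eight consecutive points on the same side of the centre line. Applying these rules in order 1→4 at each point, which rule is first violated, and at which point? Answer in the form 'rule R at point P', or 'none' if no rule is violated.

Zone of each point (C = within 1σ̂, B = 1σ̂–2σ̂, A = 2σ̂–3σ̂, * = beyond 3σ̂; sign = side of CL): 1:+B, 2:+C, 3:+C, 4:-C, 5:-C, 6:-C, 7:-B, 8:+C, 9:+C, 10:+A, 11:+A, 12:-C, 13:-C, 14:+C
Rule 2 (two of three consecutive points beyond the same 2σ limit) is satisfied at point 11.

rule 2 at point 11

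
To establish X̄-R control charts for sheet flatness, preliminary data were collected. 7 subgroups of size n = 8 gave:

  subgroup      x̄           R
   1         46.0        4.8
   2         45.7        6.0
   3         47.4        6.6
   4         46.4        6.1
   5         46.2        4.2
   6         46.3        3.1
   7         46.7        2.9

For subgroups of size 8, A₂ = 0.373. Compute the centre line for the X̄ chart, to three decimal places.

X̄̄ = (46.0 + 45.7 + 47.4 + 46.4 + 46.2 + 46.3 + 46.7) / 7 = 324.7000 / 7 = 46.3857
CL = X̄̄ = 46.3857

46.386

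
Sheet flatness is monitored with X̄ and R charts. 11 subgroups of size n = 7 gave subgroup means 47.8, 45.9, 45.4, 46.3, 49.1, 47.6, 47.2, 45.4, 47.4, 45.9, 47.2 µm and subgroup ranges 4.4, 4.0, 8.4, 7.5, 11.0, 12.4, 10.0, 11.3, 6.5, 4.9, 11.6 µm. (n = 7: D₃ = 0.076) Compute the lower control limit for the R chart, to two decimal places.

R̄ = (4.4 + 4.0 + 8.4 + 7.5 + 11.0 + 12.4 + 10.0 + 11.3 + 6.5 + 4.9 + 11.6) / 11 = 92.0000 / 11 = 8.3636
LCL_R = D₃·R̄ = 0.076 × 8.3636 = 0.6356

0.64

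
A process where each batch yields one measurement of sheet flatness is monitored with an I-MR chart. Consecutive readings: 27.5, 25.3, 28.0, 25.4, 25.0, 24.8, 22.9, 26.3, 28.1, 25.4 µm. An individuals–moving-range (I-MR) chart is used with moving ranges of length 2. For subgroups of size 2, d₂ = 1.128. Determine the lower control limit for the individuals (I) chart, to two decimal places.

X̄ = (27.5 + 25.3 + 28.0 + 25.4 + 25.0 + 24.8 + 22.9 + 26.3 + 28.1 + 25.4) / 10 = 25.8700
Moving ranges: 2.2, 2.7, 2.6, 0.4, 0.2, 1.9, 3.4, 1.8, 2.7; M̄R̄ = 17.9000 / 9 = 1.9889
LCL = X̄ − 3·M̄R̄/d₂ = 25.8700 − 3 × 1.9889 / 1.128 = 20.5804

20.58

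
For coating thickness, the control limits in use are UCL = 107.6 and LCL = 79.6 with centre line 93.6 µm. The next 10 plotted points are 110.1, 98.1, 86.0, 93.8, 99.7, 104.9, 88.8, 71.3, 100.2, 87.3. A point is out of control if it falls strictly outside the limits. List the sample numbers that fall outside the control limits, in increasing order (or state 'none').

Compare each point to [79.6, 107.6]: sample 1 = 110.1 > UCL; sample 8 = 71.3 < LCL.

1, 8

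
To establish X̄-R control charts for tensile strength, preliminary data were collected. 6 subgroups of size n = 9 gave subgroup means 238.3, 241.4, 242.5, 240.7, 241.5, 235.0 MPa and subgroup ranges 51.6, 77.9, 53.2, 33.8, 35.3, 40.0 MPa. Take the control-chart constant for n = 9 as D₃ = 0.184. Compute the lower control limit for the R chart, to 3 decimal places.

8.949

R̄ = (51.6 + 77.9 + 53.2 + 33.8 + 35.3 + 40.0) / 6 = 291.8000 / 6 = 48.6333
LCL_R = D₃·R̄ = 0.184 × 48.6333 = 8.9485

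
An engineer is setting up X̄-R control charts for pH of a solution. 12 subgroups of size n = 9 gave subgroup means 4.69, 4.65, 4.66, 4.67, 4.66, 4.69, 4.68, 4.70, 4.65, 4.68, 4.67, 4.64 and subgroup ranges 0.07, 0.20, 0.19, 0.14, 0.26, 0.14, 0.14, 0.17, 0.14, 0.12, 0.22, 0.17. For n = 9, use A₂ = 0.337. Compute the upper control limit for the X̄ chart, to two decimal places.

X̄̄ = (4.69 + 4.65 + 4.66 + 4.67 + 4.66 + 4.69 + 4.68 + 4.70 + 4.65 + 4.68 + 4.67 + 4.64) / 12 = 56.0400 / 12 = 4.6700
R̄ = (0.07 + 0.20 + 0.19 + 0.14 + 0.26 + 0.14 + 0.14 + 0.17 + 0.14 + 0.12 + 0.22 + 0.17) / 12 = 1.9600 / 12 = 0.1633
UCL = X̄̄ + A₂·R̄ = 4.6700 + 0.337 × 0.1633 = 4.7250

4.73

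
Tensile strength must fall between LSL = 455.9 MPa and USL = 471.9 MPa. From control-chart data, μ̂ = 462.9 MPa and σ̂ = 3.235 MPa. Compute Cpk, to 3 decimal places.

0.721

Cpu = (USL − μ̂) / (3σ̂) = (471.9 − 462.9) / (3 × 3.235) = 0.9274; Cpl = (μ̂ − LSL) / (3σ̂) = (462.9 − 455.9) / (3 × 3.235) = 0.7213; Cpk = min(Cpu, Cpl) = 0.7213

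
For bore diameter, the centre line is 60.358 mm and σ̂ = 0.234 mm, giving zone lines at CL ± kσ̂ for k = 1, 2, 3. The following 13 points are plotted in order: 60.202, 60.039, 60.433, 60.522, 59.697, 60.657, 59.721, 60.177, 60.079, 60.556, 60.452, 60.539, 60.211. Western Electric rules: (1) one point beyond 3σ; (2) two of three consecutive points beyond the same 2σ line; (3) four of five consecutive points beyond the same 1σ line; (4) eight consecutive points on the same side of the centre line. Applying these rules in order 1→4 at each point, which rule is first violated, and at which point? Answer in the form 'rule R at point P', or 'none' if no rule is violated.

rule 2 at point 7

Zone of each point (C = within 1σ̂, B = 1σ̂–2σ̂, A = 2σ̂–3σ̂, * = beyond 3σ̂; sign = side of CL): 1:-C, 2:-B, 3:+C, 4:+C, 5:-A, 6:+B, 7:-A, 8:-C, 9:-B, 10:+C, 11:+C, 12:+C, 13:-C
Rule 2 (two of three consecutive points beyond the same 2σ limit) is satisfied at point 7.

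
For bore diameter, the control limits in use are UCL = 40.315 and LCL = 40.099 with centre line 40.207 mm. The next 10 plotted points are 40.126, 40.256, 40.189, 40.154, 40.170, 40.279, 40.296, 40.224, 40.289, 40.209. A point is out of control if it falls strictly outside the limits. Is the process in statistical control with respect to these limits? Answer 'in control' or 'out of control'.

All 10 points lie within [40.099, 40.315].

in control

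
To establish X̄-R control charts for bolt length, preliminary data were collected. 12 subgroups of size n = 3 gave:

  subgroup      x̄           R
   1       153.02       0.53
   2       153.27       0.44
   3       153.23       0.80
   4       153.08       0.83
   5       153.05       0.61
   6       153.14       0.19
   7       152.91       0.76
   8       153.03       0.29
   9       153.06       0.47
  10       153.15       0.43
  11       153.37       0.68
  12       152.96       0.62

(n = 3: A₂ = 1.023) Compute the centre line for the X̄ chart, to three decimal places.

153.106

X̄̄ = (153.02 + 153.27 + 153.23 + 153.08 + 153.05 + 153.14 + 152.91 + 153.03 + 153.06 + 153.15 + 153.37 + 152.96) / 12 = 1837.2700 / 12 = 153.1058
CL = X̄̄ = 153.1058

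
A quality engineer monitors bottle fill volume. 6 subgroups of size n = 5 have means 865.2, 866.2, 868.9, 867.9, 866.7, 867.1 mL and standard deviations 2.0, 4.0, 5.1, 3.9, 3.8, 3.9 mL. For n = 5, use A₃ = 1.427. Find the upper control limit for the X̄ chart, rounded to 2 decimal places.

X̄̄ = (865.2 + 866.2 + 868.9 + 867.9 + 866.7 + 867.1) / 6 = 867.0000
s̄ = (2.0 + 4.0 + 5.1 + 3.9 + 3.8 + 3.9) / 6 = 3.7833
UCL = X̄̄ + A₃·s̄ = 867.0000 + 1.427 × 3.7833 = 872.3988

872.40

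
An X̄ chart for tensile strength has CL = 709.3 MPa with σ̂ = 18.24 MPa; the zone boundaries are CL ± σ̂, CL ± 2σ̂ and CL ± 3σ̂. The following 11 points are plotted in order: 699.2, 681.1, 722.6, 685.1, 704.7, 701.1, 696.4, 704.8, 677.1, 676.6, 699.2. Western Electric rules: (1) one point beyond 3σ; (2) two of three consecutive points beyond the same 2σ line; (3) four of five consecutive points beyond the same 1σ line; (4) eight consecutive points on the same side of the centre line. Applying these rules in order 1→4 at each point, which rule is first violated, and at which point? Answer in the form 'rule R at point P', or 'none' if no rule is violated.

rule 4 at point 11

Zone of each point (C = within 1σ̂, B = 1σ̂–2σ̂, A = 2σ̂–3σ̂, * = beyond 3σ̂; sign = side of CL): 1:-C, 2:-B, 3:+C, 4:-B, 5:-C, 6:-C, 7:-C, 8:-C, 9:-B, 10:-B, 11:-C
Rule 4 (eight consecutive points on the same side of the centre line) is satisfied at point 11.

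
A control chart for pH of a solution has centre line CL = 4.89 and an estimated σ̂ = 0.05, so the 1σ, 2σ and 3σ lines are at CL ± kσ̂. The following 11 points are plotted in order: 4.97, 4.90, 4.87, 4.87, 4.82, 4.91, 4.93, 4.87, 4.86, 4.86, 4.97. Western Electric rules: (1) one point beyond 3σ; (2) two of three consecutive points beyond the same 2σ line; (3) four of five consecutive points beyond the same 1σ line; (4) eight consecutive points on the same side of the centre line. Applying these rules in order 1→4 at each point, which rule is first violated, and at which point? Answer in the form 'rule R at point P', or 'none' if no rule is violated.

Zone of each point (C = within 1σ̂, B = 1σ̂–2σ̂, A = 2σ̂–3σ̂, * = beyond 3σ̂; sign = side of CL): 1:+B, 2:+C, 3:-C, 4:-C, 5:-B, 6:+C, 7:+C, 8:-C, 9:-C, 10:-C, 11:+B
No rule fires across all 11 points.

none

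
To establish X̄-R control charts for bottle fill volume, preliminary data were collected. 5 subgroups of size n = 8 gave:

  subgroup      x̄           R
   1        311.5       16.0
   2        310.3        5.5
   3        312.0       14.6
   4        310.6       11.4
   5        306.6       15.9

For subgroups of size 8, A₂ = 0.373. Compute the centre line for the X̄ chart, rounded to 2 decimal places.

X̄̄ = (311.5 + 310.3 + 312.0 + 310.6 + 306.6) / 5 = 1551.0000 / 5 = 310.2000
CL = X̄̄ = 310.2000

310.20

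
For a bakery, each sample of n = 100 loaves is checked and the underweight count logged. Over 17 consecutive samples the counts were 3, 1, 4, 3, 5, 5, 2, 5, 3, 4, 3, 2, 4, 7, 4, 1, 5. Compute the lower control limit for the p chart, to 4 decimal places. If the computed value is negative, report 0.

0.0000

p̄ = Σdᵢ / (k·n) = 61 / (17 × 100) = 0.03588
LCL = p̄ − 3·√(p̄(1−p̄)/n) = 0.03588 − 3 × 0.01860 = -0.01992 → 0 (negative, so LCL = 0)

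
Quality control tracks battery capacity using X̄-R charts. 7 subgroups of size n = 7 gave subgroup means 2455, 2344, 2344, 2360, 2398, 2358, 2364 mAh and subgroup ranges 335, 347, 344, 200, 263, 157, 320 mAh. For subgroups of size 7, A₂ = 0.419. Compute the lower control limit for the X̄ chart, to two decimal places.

2257.04

X̄̄ = (2455 + 2344 + 2344 + 2360 + 2398 + 2358 + 2364) / 7 = 16623.0000 / 7 = 2374.7143
R̄ = (335 + 347 + 344 + 200 + 263 + 157 + 320) / 7 = 1966.0000 / 7 = 280.8571
LCL = X̄̄ − A₂·R̄ = 2374.7143 − 0.419 × 280.8571 = 2257.0351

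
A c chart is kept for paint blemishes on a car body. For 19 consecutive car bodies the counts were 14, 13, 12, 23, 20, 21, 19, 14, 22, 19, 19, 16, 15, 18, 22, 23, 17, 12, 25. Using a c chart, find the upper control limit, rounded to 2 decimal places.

30.87

c̄ = (14 + 13 + 12 + 23 + 20 + 21 + 19 + 14 + 22 + 19 + 19 + 16 + 15 + 18 + 22 + 23 + 17 + 12 + 25) / 19 = 344 / 19 = 18.1053
UCL = c̄ + 3√c̄ = 18.1053 + 3 × √18.1053 = 18.1053 + 3 × 4.2550 = 30.8703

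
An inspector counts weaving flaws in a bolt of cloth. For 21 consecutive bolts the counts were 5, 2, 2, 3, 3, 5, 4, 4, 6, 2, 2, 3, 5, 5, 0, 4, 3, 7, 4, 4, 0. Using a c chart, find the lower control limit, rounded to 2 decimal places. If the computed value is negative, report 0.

0.00

c̄ = (5 + 2 + 2 + 3 + 3 + 5 + 4 + 4 + 6 + 2 + 2 + 3 + 5 + 5 + 0 + 4 + 3 + 7 + 4 + 4 + 0) / 21 = 73 / 21 = 3.4762
LCL = c̄ − 3√c̄ = 3.4762 − 3 × 1.8645 = -2.1172 → 0 (cannot be negative)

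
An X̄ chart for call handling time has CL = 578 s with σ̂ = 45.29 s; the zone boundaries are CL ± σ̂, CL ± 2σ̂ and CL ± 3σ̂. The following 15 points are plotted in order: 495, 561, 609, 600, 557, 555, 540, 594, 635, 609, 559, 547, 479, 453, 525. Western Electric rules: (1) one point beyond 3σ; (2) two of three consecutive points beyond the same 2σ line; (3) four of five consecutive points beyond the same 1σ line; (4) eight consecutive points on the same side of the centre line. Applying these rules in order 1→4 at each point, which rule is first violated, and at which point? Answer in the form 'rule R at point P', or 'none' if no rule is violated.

rule 2 at point 14

Zone of each point (C = within 1σ̂, B = 1σ̂–2σ̂, A = 2σ̂–3σ̂, * = beyond 3σ̂; sign = side of CL): 1:-B, 2:-C, 3:+C, 4:+C, 5:-C, 6:-C, 7:-C, 8:+C, 9:+B, 10:+C, 11:-C, 12:-C, 13:-A, 14:-A, 15:-B
Rule 2 (two of three consecutive points beyond the same 2σ limit) is satisfied at point 14.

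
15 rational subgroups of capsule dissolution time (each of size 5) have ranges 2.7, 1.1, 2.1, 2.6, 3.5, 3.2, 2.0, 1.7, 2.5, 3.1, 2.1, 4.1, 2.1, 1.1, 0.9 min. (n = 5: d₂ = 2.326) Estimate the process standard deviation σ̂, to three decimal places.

0.997

R̄ = (2.7 + 1.1 + 2.1 + 2.6 + 3.5 + 3.2 + 2.0 + 1.7 + 2.5 + 3.1 + 2.1 + 4.1 + 2.1 + 1.1 + 0.9) / 15 = 2.3200
σ̂ = R̄ / d₂ = 2.3200 / 2.326 = 0.9974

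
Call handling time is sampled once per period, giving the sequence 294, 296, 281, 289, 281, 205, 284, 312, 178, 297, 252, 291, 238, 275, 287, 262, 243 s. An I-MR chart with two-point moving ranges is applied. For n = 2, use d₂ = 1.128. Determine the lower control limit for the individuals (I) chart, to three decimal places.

152.339

X̄ = (294 + 296 + 281 + 289 + 281 + 205 + 284 + 312 + 178 + 297 + 252 + 291 + 238 + 275 + 287 + 262 + 243) / 17 = 268.5294
Moving ranges: 2, 15, 8, 8, 76, 79, 28, 134, 119, 45, 39, 53, 37, 12, 25, 19; M̄R̄ = 699.0000 / 16 = 43.6875
LCL = X̄ − 3·M̄R̄/d₂ = 268.5294 − 3 × 43.6875 / 1.128 = 152.3393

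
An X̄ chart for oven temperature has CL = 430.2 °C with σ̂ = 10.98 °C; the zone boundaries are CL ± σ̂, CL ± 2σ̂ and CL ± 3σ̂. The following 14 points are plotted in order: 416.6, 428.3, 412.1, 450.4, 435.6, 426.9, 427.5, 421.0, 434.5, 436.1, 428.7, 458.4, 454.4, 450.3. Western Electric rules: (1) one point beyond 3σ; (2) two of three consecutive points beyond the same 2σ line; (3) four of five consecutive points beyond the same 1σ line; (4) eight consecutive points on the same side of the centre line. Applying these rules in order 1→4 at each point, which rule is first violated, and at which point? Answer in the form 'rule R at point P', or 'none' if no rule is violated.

Zone of each point (C = within 1σ̂, B = 1σ̂–2σ̂, A = 2σ̂–3σ̂, * = beyond 3σ̂; sign = side of CL): 1:-B, 2:-C, 3:-B, 4:+B, 5:+C, 6:-C, 7:-C, 8:-C, 9:+C, 10:+C, 11:-C, 12:+A, 13:+A, 14:+B
Rule 2 (two of three consecutive points beyond the same 2σ limit) is satisfied at point 13.

rule 2 at point 13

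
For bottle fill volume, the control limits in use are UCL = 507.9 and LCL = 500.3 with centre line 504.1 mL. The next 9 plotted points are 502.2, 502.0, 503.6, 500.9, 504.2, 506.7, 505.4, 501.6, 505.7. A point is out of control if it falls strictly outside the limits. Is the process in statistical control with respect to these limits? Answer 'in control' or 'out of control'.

in control

All 9 points lie within [500.3, 507.9].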